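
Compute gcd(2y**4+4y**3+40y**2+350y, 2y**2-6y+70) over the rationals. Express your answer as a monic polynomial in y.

y**2-3y+35

Repeated division with remainder:
  2y**4+4y**3+40y**2+350y = (y**2+5y)(2y**2-6y+70) + (0)
Last nonzero remainder: 2y**2-6y+70. Dividing through by 2 gives the monic gcd y**2-3y+35.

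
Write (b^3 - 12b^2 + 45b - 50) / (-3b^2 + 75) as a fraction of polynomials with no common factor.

(-b^2 + 7b - 10)/(3b + 15)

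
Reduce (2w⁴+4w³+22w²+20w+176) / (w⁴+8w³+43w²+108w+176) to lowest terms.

(2w²-4w+16)/(w²+4w+16)

By polynomial division,
  2w⁴+4w³+22w²+20w+176 = (2)(w⁴+8w³+43w²+108w+176) + (-12w³-64w²-196w-176)
  w⁴+8w³+43w²+108w+176 = (-(1/12)w-2/9)(-12w³-64w²-196w-176) + ((112/9)w²+(448/9)w+1232/9)
  -12w³-64w²-196w-176 = (-(27/28)w-9/7)((112/9)w²+(448/9)w+1232/9) + (0)
Last nonzero remainder: (112/9)w²+(448/9)w+1232/9. Dividing through by 112/9 gives the monic gcd w²+4w+11.
Cancel w²+4w+11 from numerator and denominator to get the reduced form.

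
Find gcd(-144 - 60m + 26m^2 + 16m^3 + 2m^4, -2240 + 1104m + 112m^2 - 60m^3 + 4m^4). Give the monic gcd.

-8 + 2m + m^2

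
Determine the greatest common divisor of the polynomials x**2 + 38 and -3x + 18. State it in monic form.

Repeated division with remainder:
  x**2 + 38 = (-(1/3)x - 2)(-3x + 18) + (74)
  -3x + 18 = (-(3/74)x + 9/37)(74) + (0)
The last nonzero remainder is the constant 74, so the polynomials are coprime and gcd = 1.

1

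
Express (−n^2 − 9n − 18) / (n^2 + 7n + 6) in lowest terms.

Euclidean algorithm in ℚ[n]:
  −n^2 − 9n − 18 = (−1)(n^2 + 7n + 6) + (−2n − 12)
  n^2 + 7n + 6 = (−(1/2)n − 1/2)(−2n − 12) + (0)
Last nonzero remainder: −2n − 12. Dividing through by −2 gives the monic gcd n + 6.
Cancel n + 6 from numerator and denominator to get the reduced form.

(−n − 3)/(n + 1)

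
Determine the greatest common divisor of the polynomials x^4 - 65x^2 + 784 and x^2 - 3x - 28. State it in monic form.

Apply the Euclidean algorithm:
  x^4 - 65x^2 + 784 = (x^2 + 3x - 28)(x^2 - 3x - 28) + (0)
The last nonzero remainder x^2 - 3x - 28 is already monic.

x^2 - 3x - 28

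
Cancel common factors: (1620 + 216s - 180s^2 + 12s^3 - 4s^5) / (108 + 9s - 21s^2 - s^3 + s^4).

(-60 + 12s - 4s^2)/(-4 + s)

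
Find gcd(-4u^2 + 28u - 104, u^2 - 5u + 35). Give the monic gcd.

1

By polynomial division,
  -4u^2 + 28u - 104 = (-4)(u^2 - 5u + 35) + (8u + 36)
  u^2 - 5u + 35 = ((1/8)u - 19/16)(8u + 36) + (311/4)
  8u + 36 = ((32/311)u + 144/311)(311/4) + (0)
The last nonzero remainder is the constant 311/4, so the polynomials are coprime and gcd = 1.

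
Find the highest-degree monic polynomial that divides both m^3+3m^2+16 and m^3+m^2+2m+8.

Repeated division with remainder:
  m^3+3m^2+16 = (m^3+m^2+2m+8) + (2m^2-2m+8)
  m^3+m^2+2m+8 = ((1/2)m+1)(2m^2-2m+8) + (0)
Last nonzero remainder: 2m^2-2m+8. Dividing through by 2 gives the monic gcd m^2-m+4.

m^2-m+4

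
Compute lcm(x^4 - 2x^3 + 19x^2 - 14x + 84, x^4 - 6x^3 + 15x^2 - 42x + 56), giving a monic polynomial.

x^6 - 8x^5 + 39x^4 - 144x^3 + 320x^2 - 616x + 672

Euclidean algorithm in ℚ[x]:
  x^4 - 2x^3 + 19x^2 - 14x + 84 = (x^4 - 6x^3 + 15x^2 - 42x + 56) + (4x^3 + 4x^2 + 28x + 28)
  x^4 - 6x^3 + 15x^2 - 42x + 56 = ((1/4)x - 7/4)(4x^3 + 4x^2 + 28x + 28) + (15x^2 + 105)
  4x^3 + 4x^2 + 28x + 28 = ((4/15)x + 4/15)(15x^2 + 105) + (0)
Last nonzero remainder: 15x^2 + 105. Dividing through by 15 gives the monic gcd x^2 + 7.
Then lcm(f, g) = f·g / gcd(f, g); expanding and making the result monic gives the answer.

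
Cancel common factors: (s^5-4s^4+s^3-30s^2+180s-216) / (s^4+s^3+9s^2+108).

Euclidean algorithm in ℚ[s]:
  s^5-4s^4+s^3-30s^2+180s-216 = (s-5)(s^4+s^3+9s^2+108) + (-3s^3+15s^2+72s+324)
  s^4+s^3+9s^2+108 = (-(1/3)s-2)(-3s^3+15s^2+72s+324) + (63s^2+252s+756)
  -3s^3+15s^2+72s+324 = (-(1/21)s+3/7)(63s^2+252s+756) + (0)
Last nonzero remainder: 63s^2+252s+756. Dividing through by 63 gives the monic gcd s^2+4s+12.
Cancel s^2+4s+12 from numerator and denominator to get the reduced form.

(s^3-8s^2+21s-18)/(s^2-3s+9)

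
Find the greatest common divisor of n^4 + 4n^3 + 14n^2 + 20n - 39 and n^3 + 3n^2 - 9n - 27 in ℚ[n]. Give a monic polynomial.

Repeated division with remainder:
  n^4 + 4n^3 + 14n^2 + 20n - 39 = (n + 1)(n^3 + 3n^2 - 9n - 27) + (20n^2 + 56n - 12)
  n^3 + 3n^2 - 9n - 27 = ((1/20)n + 1/100)(20n^2 + 56n - 12) + (-(224/25)n - 672/25)
  20n^2 + 56n - 12 = (-(125/56)n + 25/56)(-(224/25)n - 672/25) + (0)
Last nonzero remainder: -(224/25)n - 672/25. Dividing through by -224/25 gives the monic gcd n + 3.

n + 3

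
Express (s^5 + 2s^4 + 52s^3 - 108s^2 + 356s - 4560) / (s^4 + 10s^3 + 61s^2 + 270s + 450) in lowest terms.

(s^3 + 22s - 152)/(s^2 + 8s + 15)

Euclidean algorithm in ℚ[s]:
  s^5 + 2s^4 + 52s^3 - 108s^2 + 356s - 4560 = (s - 8)(s^4 + 10s^3 + 61s^2 + 270s + 450) + (71s^3 + 110s^2 + 2066s - 960)
  s^4 + 10s^3 + 61s^2 + 270s + 450 = ((1/71)s + 600/5041)(71s^3 + 110s^2 + 2066s - 960) + ((94815/5041)s^2 + (189630/5041)s + 2844450/5041)
  71s^3 + 110s^2 + 2066s - 960 = ((357911/94815)s - 161312/94815)((94815/5041)s^2 + (189630/5041)s + 2844450/5041) + (0)
Last nonzero remainder: (94815/5041)s^2 + (189630/5041)s + 2844450/5041. Dividing through by 94815/5041 gives the monic gcd s^2 + 2s + 30.
Cancel s^2 + 2s + 30 from numerator and denominator to get the reduced form.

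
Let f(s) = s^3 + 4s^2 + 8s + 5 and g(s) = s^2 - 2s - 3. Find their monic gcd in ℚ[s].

Repeated division with remainder:
  s^3 + 4s^2 + 8s + 5 = (s + 6)(s^2 - 2s - 3) + (23s + 23)
  s^2 - 2s - 3 = ((1/23)s - 3/23)(23s + 23) + (0)
Last nonzero remainder: 23s + 23. Dividing through by 23 gives the monic gcd s + 1.

s + 1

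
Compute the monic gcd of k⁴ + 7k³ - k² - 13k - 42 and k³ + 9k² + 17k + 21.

Repeated division with remainder:
  k⁴ + 7k³ - k² - 13k - 42 = (k - 2)(k³ + 9k² + 17k + 21) + (0)
The last nonzero remainder k³ + 9k² + 17k + 21 is already monic.

k³ + 9k² + 17k + 21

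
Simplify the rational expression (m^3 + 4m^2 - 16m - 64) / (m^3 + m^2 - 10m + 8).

(m^2 - 16)/(m^2 - 3m + 2)

Apply the Euclidean algorithm:
  m^3 + 4m^2 - 16m - 64 = (m^3 + m^2 - 10m + 8) + (3m^2 - 6m - 72)
  m^3 + m^2 - 10m + 8 = ((1/3)m + 1)(3m^2 - 6m - 72) + (20m + 80)
  3m^2 - 6m - 72 = ((3/20)m - 9/10)(20m + 80) + (0)
Last nonzero remainder: 20m + 80. Dividing through by 20 gives the monic gcd m + 4.
Cancel m + 4 from numerator and denominator to get the reduced form.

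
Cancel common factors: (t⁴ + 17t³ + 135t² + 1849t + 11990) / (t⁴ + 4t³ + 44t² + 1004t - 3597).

Apply the Euclidean algorithm:
  t⁴ + 17t³ + 135t² + 1849t + 11990 = (t⁴ + 4t³ + 44t² + 1004t - 3597) + (13t³ + 91t² + 845t + 15587)
  t⁴ + 4t³ + 44t² + 1004t - 3597 = ((1/13)t - 3/13)(13t³ + 91t² + 845t + 15587) + (0)
Last nonzero remainder: 13t³ + 91t² + 845t + 15587. Dividing through by 13 gives the monic gcd t³ + 7t² + 65t + 1199.
Cancel t³ + 7t² + 65t + 1199 from numerator and denominator to get the reduced form.

(t + 10)/(t - 3)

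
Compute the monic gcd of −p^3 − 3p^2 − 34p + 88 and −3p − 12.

1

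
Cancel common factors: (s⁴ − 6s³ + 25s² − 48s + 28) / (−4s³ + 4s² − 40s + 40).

(−s³ + 5s² − 20s + 28)/(4s² + 40)

Repeated division with remainder:
  s⁴ − 6s³ + 25s² − 48s + 28 = (−(1/4)s + 5/4)(−4s³ + 4s² − 40s + 40) + (10s² + 12s − 22)
  −4s³ + 4s² − 40s + 40 = (−(2/5)s + 22/25)(10s² + 12s − 22) + (−(1484/25)s + 1484/25)
  10s² + 12s − 22 = (−(125/742)s − 275/742)(−(1484/25)s + 1484/25) + (0)
Last nonzero remainder: −(1484/25)s + 1484/25. Dividing through by −1484/25 gives the monic gcd s − 1.
Cancel s − 1 from numerator and denominator to get the reduced form.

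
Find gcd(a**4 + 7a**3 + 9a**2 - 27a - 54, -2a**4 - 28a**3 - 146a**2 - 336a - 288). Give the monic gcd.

a**2 + 6a + 9

Euclidean algorithm in ℚ[a]:
  a**4 + 7a**3 + 9a**2 - 27a - 54 = (-1/2)(-2a**4 - 28a**3 - 146a**2 - 336a - 288) + (-7a**3 - 64a**2 - 195a - 198)
  -2a**4 - 28a**3 - 146a**2 - 336a - 288 = ((2/7)a + 68/49)(-7a**3 - 64a**2 - 195a - 198) + (-(72/49)a**2 - (432/49)a - 648/49)
  -7a**3 - 64a**2 - 195a - 198 = ((343/72)a + 539/36)(-(72/49)a**2 - (432/49)a - 648/49) + (0)
Last nonzero remainder: -(72/49)a**2 - (432/49)a - 648/49. Dividing through by -72/49 gives the monic gcd a**2 + 6a + 9.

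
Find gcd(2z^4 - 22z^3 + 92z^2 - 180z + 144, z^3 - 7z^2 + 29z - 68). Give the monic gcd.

z - 4

By polynomial division,
  2z^4 - 22z^3 + 92z^2 - 180z + 144 = (2z - 8)(z^3 - 7z^2 + 29z - 68) + (-22z^2 + 188z - 400)
  z^3 - 7z^2 + 29z - 68 = (-(1/22)z - 17/242)(-22z^2 + 188z - 400) + ((2907/121)z - 11628/121)
  -22z^2 + 188z - 400 = (-(2662/2907)z + 12100/2907)((2907/121)z - 11628/121) + (0)
Last nonzero remainder: (2907/121)z - 11628/121. Dividing through by 2907/121 gives the monic gcd z - 4.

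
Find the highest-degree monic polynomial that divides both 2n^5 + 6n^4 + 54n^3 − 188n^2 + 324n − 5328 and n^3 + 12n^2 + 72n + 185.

Repeated division with remainder:
  2n^5 + 6n^4 + 54n^3 − 188n^2 + 324n − 5328 = (2n^2 − 18n + 126)(n^3 + 12n^2 + 72n + 185) + (−774n^2 − 5418n − 28638)
  n^3 + 12n^2 + 72n + 185 = (−(1/774)n − 5/774)(−774n^2 − 5418n − 28638) + (0)
Last nonzero remainder: −774n^2 − 5418n − 28638. Dividing through by −774 gives the monic gcd n^2 + 7n + 37.

n^2 + 7n + 37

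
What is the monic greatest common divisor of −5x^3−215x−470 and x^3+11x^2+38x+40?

x+2

Euclidean algorithm in ℚ[x]:
  −5x^3−215x−470 = (−5)(x^3+11x^2+38x+40) + (55x^2−25x−270)
  x^3+11x^2+38x+40 = ((1/55)x+126/605)(55x^2−25x−270) + ((5822/121)x+11644/121)
  55x^2−25x−270 = ((6655/5822)x−16335/5822)((5822/121)x+11644/121) + (0)
Last nonzero remainder: (5822/121)x+11644/121. Dividing through by 5822/121 gives the monic gcd x+2.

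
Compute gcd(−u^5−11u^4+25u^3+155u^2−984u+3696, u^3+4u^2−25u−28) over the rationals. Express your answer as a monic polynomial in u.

u^2+3u−28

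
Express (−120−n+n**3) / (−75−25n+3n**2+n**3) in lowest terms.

Repeated division with remainder:
  n**3−n−120 = (n**3+3n**2−25n−75) + (−3n**2+24n−45)
  n**3+3n**2−25n−75 = (−(1/3)n−11/3)(−3n**2+24n−45) + (48n−240)
  −3n**2+24n−45 = (−(1/16)n+3/16)(48n−240) + (0)
Last nonzero remainder: 48n−240. Dividing through by 48 gives the monic gcd n−5.
Cancel n−5 from numerator and denominator to get the reduced form.

(24+5n+n**2)/(15+8n+n**2)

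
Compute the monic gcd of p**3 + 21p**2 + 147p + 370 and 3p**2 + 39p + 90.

p + 10

Repeated division with remainder:
  p**3 + 21p**2 + 147p + 370 = ((1/3)p + 8/3)(3p**2 + 39p + 90) + (13p + 130)
  3p**2 + 39p + 90 = ((3/13)p + 9/13)(13p + 130) + (0)
Last nonzero remainder: 13p + 130. Dividing through by 13 gives the monic gcd p + 10.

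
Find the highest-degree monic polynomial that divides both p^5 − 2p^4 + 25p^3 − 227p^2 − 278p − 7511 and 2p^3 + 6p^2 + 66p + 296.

p^2 − p + 37

Repeated division with remainder:
  p^5 − 2p^4 + 25p^3 − 227p^2 − 278p − 7511 = ((1/2)p^2 − (5/2)p + 7/2)(2p^3 + 6p^2 + 66p + 296) + (−231p^2 + 231p − 8547)
  2p^3 + 6p^2 + 66p + 296 = (−(2/231)p − 8/231)(−231p^2 + 231p − 8547) + (0)
Last nonzero remainder: −231p^2 + 231p − 8547. Dividing through by −231 gives the monic gcd p^2 − p + 37.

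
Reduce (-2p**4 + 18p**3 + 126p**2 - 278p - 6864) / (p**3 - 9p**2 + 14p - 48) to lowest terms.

(-2p**3 + 2p**2 + 142p + 858)/(p**2 - p + 6)

Euclidean algorithm in ℚ[p]:
  -2p**4 + 18p**3 + 126p**2 - 278p - 6864 = (-2p)(p**3 - 9p**2 + 14p - 48) + (154p**2 - 374p - 6864)
  p**3 - 9p**2 + 14p - 48 = ((1/154)p - 23/539)(154p**2 - 374p - 6864) + ((2088/49)p - 16704/49)
  154p**2 - 374p - 6864 = ((3773/1044)p + 7007/348)((2088/49)p - 16704/49) + (0)
Last nonzero remainder: (2088/49)p - 16704/49. Dividing through by 2088/49 gives the monic gcd p - 8.
Cancel p - 8 from numerator and denominator to get the reduced form.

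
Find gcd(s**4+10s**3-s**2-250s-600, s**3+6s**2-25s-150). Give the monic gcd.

s**3+6s**2-25s-150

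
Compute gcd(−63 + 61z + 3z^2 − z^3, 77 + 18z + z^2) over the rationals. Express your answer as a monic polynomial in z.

7 + z

Euclidean algorithm in ℚ[z]:
  −z^3 + 3z^2 + 61z − 63 = (−z + 21)(z^2 + 18z + 77) + (−240z − 1680)
  z^2 + 18z + 77 = (−(1/240)z − 11/240)(−240z − 1680) + (0)
Last nonzero remainder: −240z − 1680. Dividing through by −240 gives the monic gcd z + 7.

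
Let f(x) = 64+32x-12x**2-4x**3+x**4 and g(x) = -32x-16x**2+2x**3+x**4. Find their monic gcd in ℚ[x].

-8-2x+x**2

Repeated division with remainder:
  x**4-4x**3-12x**2+32x+64 = (x**4+2x**3-16x**2-32x) + (-6x**3+4x**2+64x+64)
  x**4+2x**3-16x**2-32x = (-(1/6)x-4/9)(-6x**3+4x**2+64x+64) + (-(32/9)x**2+(64/9)x+256/9)
  -6x**3+4x**2+64x+64 = ((27/16)x+9/4)(-(32/9)x**2+(64/9)x+256/9) + (0)
Last nonzero remainder: -(32/9)x**2+(64/9)x+256/9. Dividing through by -32/9 gives the monic gcd x**2-2x-8.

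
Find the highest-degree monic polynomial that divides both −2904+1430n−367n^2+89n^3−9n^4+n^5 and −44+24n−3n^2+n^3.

22−n+n^2

Euclidean algorithm in ℚ[n]:
  n^5−9n^4+89n^3−367n^2+1430n−2904 = (n^2−6n+47)(n^3−3n^2+24n−44) + (−38n^2+38n−836)
  n^3−3n^2+24n−44 = (−(1/38)n+1/19)(−38n^2+38n−836) + (0)
Last nonzero remainder: −38n^2+38n−836. Dividing through by −38 gives the monic gcd n^2−n+22.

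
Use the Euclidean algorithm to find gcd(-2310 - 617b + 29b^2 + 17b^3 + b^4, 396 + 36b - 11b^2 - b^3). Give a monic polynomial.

Apply the Euclidean algorithm:
  b^4 + 17b^3 + 29b^2 - 617b - 2310 = (-b - 6)(-b^3 - 11b^2 + 36b + 396) + (-b^2 - 5b + 66)
  -b^3 - 11b^2 + 36b + 396 = (b + 6)(-b^2 - 5b + 66) + (0)
Last nonzero remainder: -b^2 - 5b + 66. Dividing through by -1 gives the monic gcd b^2 + 5b - 66.

-66 + 5b + b^2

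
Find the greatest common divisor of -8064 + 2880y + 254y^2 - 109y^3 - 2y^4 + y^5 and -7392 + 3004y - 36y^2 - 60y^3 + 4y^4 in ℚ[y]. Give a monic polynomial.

168 - 53y - 4y^2 + y^3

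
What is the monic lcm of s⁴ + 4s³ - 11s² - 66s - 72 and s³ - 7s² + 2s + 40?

s⁵ - s⁴ - 31s³ - 11s² + 258s + 360

By polynomial division,
  s⁴ + 4s³ - 11s² - 66s - 72 = (s + 11)(s³ - 7s² + 2s + 40) + (64s² - 128s - 512)
  s³ - 7s² + 2s + 40 = ((1/64)s - 5/64)(64s² - 128s - 512) + (0)
Last nonzero remainder: 64s² - 128s - 512. Dividing through by 64 gives the monic gcd s² - 2s - 8.
Then lcm(f, g) = f·g / gcd(f, g); expanding and making the result monic gives the answer.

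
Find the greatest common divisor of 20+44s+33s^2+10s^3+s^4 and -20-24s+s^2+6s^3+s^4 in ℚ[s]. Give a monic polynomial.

10+17s+8s^2+s^3

Euclidean algorithm in ℚ[s]:
  s^4+10s^3+33s^2+44s+20 = (s^4+6s^3+s^2-24s-20) + (4s^3+32s^2+68s+40)
  s^4+6s^3+s^2-24s-20 = ((1/4)s-1/2)(4s^3+32s^2+68s+40) + (0)
Last nonzero remainder: 4s^3+32s^2+68s+40. Dividing through by 4 gives the monic gcd s^3+8s^2+17s+10.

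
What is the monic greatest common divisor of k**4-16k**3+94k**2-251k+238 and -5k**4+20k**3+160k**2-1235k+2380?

Apply the Euclidean algorithm:
  k**4-16k**3+94k**2-251k+238 = (-1/5)(-5k**4+20k**3+160k**2-1235k+2380) + (-12k**3+126k**2-498k+714)
  -5k**4+20k**3+160k**2-1235k+2380 = ((5/12)k+65/24)(-12k**3+126k**2-498k+714) + ((105/4)k**2-(735/4)k+1785/4)
  -12k**3+126k**2-498k+714 = (-(16/35)k+8/5)((105/4)k**2-(735/4)k+1785/4) + (0)
Last nonzero remainder: (105/4)k**2-(735/4)k+1785/4. Dividing through by 105/4 gives the monic gcd k**2-7k+17.

k**2-7k+17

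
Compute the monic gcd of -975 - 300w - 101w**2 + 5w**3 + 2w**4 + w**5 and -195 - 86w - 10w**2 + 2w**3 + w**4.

Euclidean algorithm in ℚ[w]:
  w**5 + 2w**4 + 5w**3 - 101w**2 - 300w - 975 = (w)(w**4 + 2w**3 - 10w**2 - 86w - 195) + (15w**3 - 15w**2 - 105w - 975)
  w**4 + 2w**3 - 10w**2 - 86w - 195 = ((1/15)w + 1/5)(15w**3 - 15w**2 - 105w - 975) + (0)
Last nonzero remainder: 15w**3 - 15w**2 - 105w - 975. Dividing through by 15 gives the monic gcd w**3 - w**2 - 7w - 65.

-65 - 7w - w**2 + w**3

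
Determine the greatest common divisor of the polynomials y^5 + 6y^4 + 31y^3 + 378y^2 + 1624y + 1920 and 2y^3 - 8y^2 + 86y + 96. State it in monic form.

y^2 - 5y + 48

Repeated division with remainder:
  y^5 + 6y^4 + 31y^3 + 378y^2 + 1624y + 1920 = ((1/2)y^2 + 5y + 14)(2y^3 - 8y^2 + 86y + 96) + (12y^2 - 60y + 576)
  2y^3 - 8y^2 + 86y + 96 = ((1/6)y + 1/6)(12y^2 - 60y + 576) + (0)
Last nonzero remainder: 12y^2 - 60y + 576. Dividing through by 12 gives the monic gcd y^2 - 5y + 48.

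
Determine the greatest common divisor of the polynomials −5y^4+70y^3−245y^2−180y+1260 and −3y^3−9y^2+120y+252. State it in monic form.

y^2−4y−12

Repeated division with remainder:
  −5y^4+70y^3−245y^2−180y+1260 = ((5/3)y−85/3)(−3y^3−9y^2+120y+252) + (−700y^2+2800y+8400)
  −3y^3−9y^2+120y+252 = ((3/700)y+3/100)(−700y^2+2800y+8400) + (0)
Last nonzero remainder: −700y^2+2800y+8400. Dividing through by −700 gives the monic gcd y^2−4y−12.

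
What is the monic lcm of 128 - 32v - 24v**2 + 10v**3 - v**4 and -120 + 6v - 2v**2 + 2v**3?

-1920 + 96v + 328v**2 - 46v**3 + 9v**4 - 7v**5 + v**6

Repeated division with remainder:
  -v**4 + 10v**3 - 24v**2 - 32v + 128 = (-(1/2)v + 9/2)(2v**3 - 2v**2 + 6v - 120) + (-12v**2 - 119v + 668)
  2v**3 - 2v**2 + 6v - 120 = (-(1/6)v + 131/72)(-12v**2 - 119v + 668) + ((24037/72)v - 24037/18)
  -12v**2 - 119v + 668 = (-(864/24037)v - 12024/24037)((24037/72)v - 24037/18) + (0)
Last nonzero remainder: (24037/72)v - 24037/18. Dividing through by 24037/72 gives the monic gcd v - 4.
Then lcm(f, g) = f·g / gcd(f, g); expanding and making the result monic gives the answer.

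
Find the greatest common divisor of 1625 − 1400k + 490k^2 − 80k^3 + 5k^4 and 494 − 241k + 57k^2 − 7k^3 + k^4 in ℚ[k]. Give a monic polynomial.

13 − 6k + k^2

Apply the Euclidean algorithm:
  5k^4 − 80k^3 + 490k^2 − 1400k + 1625 = (5)(k^4 − 7k^3 + 57k^2 − 241k + 494) + (−45k^3 + 205k^2 − 195k − 845)
  k^4 − 7k^3 + 57k^2 − 241k + 494 = (−(1/45)k + 22/405)(−45k^3 + 205k^2 − 195k − 845) + ((3364/81)k^2 − (6728/27)k + 43732/81)
  −45k^3 + 205k^2 − 195k − 845 = (−(3645/3364)k − 5265/3364)((3364/81)k^2 − (6728/27)k + 43732/81) + (0)
Last nonzero remainder: (3364/81)k^2 − (6728/27)k + 43732/81. Dividing through by 3364/81 gives the monic gcd k^2 − 6k + 13.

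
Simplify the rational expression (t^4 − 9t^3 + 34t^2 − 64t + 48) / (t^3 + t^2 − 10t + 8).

(t^3 − 7t^2 + 20t − 24)/(t^2 + 3t − 4)

By polynomial division,
  t^4 − 9t^3 + 34t^2 − 64t + 48 = (t − 10)(t^3 + t^2 − 10t + 8) + (54t^2 − 172t + 128)
  t^3 + t^2 − 10t + 8 = ((1/54)t + 113/1458)(54t^2 − 172t + 128) + ((700/729)t − 1400/729)
  54t^2 − 172t + 128 = ((19683/350)t − 11664/175)((700/729)t − 1400/729) + (0)
Last nonzero remainder: (700/729)t − 1400/729. Dividing through by 700/729 gives the monic gcd t − 2.
Cancel t − 2 from numerator and denominator to get the reduced form.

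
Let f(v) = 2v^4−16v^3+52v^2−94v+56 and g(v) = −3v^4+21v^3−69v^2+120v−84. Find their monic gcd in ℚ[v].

v^2−3v+7

Euclidean algorithm in ℚ[v]:
  2v^4−16v^3+52v^2−94v+56 = (−2/3)(−3v^4+21v^3−69v^2+120v−84) + (−2v^3+6v^2−14v)
  −3v^4+21v^3−69v^2+120v−84 = ((3/2)v−6)(−2v^3+6v^2−14v) + (−12v^2+36v−84)
  −2v^3+6v^2−14v = ((1/6)v)(−12v^2+36v−84) + (0)
Last nonzero remainder: −12v^2+36v−84. Dividing through by −12 gives the monic gcd v^2−3v+7.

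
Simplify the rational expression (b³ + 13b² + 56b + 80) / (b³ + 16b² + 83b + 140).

Repeated division with remainder:
  b³ + 13b² + 56b + 80 = (b³ + 16b² + 83b + 140) + (-3b² - 27b - 60)
  b³ + 16b² + 83b + 140 = (-(1/3)b - 7/3)(-3b² - 27b - 60) + (0)
Last nonzero remainder: -3b² - 27b - 60. Dividing through by -3 gives the monic gcd b² + 9b + 20.
Cancel b² + 9b + 20 from numerator and denominator to get the reduced form.

(b + 4)/(b + 7)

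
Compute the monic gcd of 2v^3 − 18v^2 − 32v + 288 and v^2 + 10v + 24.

Euclidean algorithm in ℚ[v]:
  2v^3 − 18v^2 − 32v + 288 = (2v − 38)(v^2 + 10v + 24) + (300v + 1200)
  v^2 + 10v + 24 = ((1/300)v + 1/50)(300v + 1200) + (0)
Last nonzero remainder: 300v + 1200. Dividing through by 300 gives the monic gcd v + 4.

v + 4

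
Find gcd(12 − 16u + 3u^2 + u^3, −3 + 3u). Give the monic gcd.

−1 + u

By polynomial division,
  u^3 + 3u^2 − 16u + 12 = ((1/3)u^2 + (4/3)u − 4)(3u − 3) + (0)
Last nonzero remainder: 3u − 3. Dividing through by 3 gives the monic gcd u − 1.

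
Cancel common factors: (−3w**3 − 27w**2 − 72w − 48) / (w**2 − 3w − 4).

(−3w**2 − 24w − 48)/(w − 4)

By polynomial division,
  −3w**3 − 27w**2 − 72w − 48 = (−3w − 36)(w**2 − 3w − 4) + (−192w − 192)
  w**2 − 3w − 4 = (−(1/192)w + 1/48)(−192w − 192) + (0)
Last nonzero remainder: −192w − 192. Dividing through by −192 gives the monic gcd w + 1.
Cancel w + 1 from numerator and denominator to get the reduced form.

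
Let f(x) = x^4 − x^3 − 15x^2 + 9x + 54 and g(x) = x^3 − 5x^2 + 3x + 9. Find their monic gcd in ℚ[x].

Euclidean algorithm in ℚ[x]:
  x^4 − x^3 − 15x^2 + 9x + 54 = (x + 4)(x^3 − 5x^2 + 3x + 9) + (2x^2 − 12x + 18)
  x^3 − 5x^2 + 3x + 9 = ((1/2)x + 1/2)(2x^2 − 12x + 18) + (0)
Last nonzero remainder: 2x^2 − 12x + 18. Dividing through by 2 gives the monic gcd x^2 − 6x + 9.

x^2 − 6x + 9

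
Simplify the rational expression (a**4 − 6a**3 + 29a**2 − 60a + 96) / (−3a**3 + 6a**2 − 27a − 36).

(−a**2 + 3a − 8)/(3a + 3)

Euclidean algorithm in ℚ[a]:
  a**4 − 6a**3 + 29a**2 − 60a + 96 = (−(1/3)a + 4/3)(−3a**3 + 6a**2 − 27a − 36) + (12a**2 − 36a + 144)
  −3a**3 + 6a**2 − 27a − 36 = (−(1/4)a − 1/4)(12a**2 − 36a + 144) + (0)
Last nonzero remainder: 12a**2 − 36a + 144. Dividing through by 12 gives the monic gcd a**2 − 3a + 12.
Cancel a**2 − 3a + 12 from numerator and denominator to get the reduced form.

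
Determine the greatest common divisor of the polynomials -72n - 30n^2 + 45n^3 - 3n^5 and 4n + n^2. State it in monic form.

Euclidean algorithm in ℚ[n]:
  -3n^5 + 45n^3 - 30n^2 - 72n = (-3n^3 + 12n^2 - 3n - 18)(n^2 + 4n) + (0)
The last nonzero remainder n^2 + 4n is already monic.

4n + n^2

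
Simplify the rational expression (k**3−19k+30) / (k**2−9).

(k**2+3k−10)/(k+3)

By polynomial division,
  k**3−19k+30 = (k)(k**2−9) + (−10k+30)
  k**2−9 = (−(1/10)k−3/10)(−10k+30) + (0)
Last nonzero remainder: −10k+30. Dividing through by −10 gives the monic gcd k−3.
Cancel k−3 from numerator and denominator to get the reduced form.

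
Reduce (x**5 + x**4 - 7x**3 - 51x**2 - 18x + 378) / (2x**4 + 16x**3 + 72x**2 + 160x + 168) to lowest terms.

Repeated division with remainder:
  x**5 + x**4 - 7x**3 - 51x**2 - 18x + 378 = ((1/2)x - 7/2)(2x**4 + 16x**3 + 72x**2 + 160x + 168) + (13x**3 + 121x**2 + 458x + 966)
  2x**4 + 16x**3 + 72x**2 + 160x + 168 = ((2/13)x - 34/169)(13x**3 + 121x**2 + 458x + 966) + ((4374/169)x**2 + (17496/169)x + 61236/169)
  13x**3 + 121x**2 + 458x + 966 = ((2197/4374)x + 3887/1458)((4374/169)x**2 + (17496/169)x + 61236/169) + (0)
Last nonzero remainder: (4374/169)x**2 + (17496/169)x + 61236/169. Dividing through by 4374/169 gives the monic gcd x**2 + 4x + 14.
Cancel x**2 + 4x + 14 from numerator and denominator to get the reduced form.

(x**3 - 3x**2 - 9x + 27)/(2x**2 + 8x + 12)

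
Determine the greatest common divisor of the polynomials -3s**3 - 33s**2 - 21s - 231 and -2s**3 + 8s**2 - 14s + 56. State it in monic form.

Apply the Euclidean algorithm:
  -3s**3 - 33s**2 - 21s - 231 = (3/2)(-2s**3 + 8s**2 - 14s + 56) + (-45s**2 - 315)
  -2s**3 + 8s**2 - 14s + 56 = ((2/45)s - 8/45)(-45s**2 - 315) + (0)
Last nonzero remainder: -45s**2 - 315. Dividing through by -45 gives the monic gcd s**2 + 7.

s**2 + 7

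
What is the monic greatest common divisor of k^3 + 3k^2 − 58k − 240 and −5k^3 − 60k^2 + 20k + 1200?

k + 6

Apply the Euclidean algorithm:
  k^3 + 3k^2 − 58k − 240 = (−1/5)(−5k^3 − 60k^2 + 20k + 1200) + (−9k^2 − 54k)
  −5k^3 − 60k^2 + 20k + 1200 = ((5/9)k + 10/3)(−9k^2 − 54k) + (200k + 1200)
  −9k^2 − 54k = (−(9/200)k)(200k + 1200) + (0)
Last nonzero remainder: 200k + 1200. Dividing through by 200 gives the monic gcd k + 6.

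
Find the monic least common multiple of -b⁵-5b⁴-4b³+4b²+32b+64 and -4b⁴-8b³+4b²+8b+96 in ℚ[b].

b⁶+8b⁵+19b⁴+8b³-44b²-160b-192

Repeated division with remainder:
  -b⁵-5b⁴-4b³+4b²+32b+64 = ((1/4)b+3/4)(-4b⁴-8b³+4b²+8b+96) + (b³-b²+2b-8)
  -4b⁴-8b³+4b²+8b+96 = (-4b-12)(b³-b²+2b-8) + (0)
The last nonzero remainder b³-b²+2b-8 is already monic.
Then lcm(f, g) = f·g / gcd(f, g); expanding and making the result monic gives the answer.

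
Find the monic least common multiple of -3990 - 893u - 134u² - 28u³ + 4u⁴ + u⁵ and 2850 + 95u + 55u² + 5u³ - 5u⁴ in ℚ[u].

23940 + 1368u - 89u² + 34u³ - 52u⁴ - 2u⁵ + u⁶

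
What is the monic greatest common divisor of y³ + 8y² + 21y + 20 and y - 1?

Apply the Euclidean algorithm:
  y³ + 8y² + 21y + 20 = (y² + 9y + 30)(y - 1) + (50)
  y - 1 = ((1/50)y - 1/50)(50) + (0)
The last nonzero remainder is the constant 50, so the polynomials are coprime and gcd = 1.

1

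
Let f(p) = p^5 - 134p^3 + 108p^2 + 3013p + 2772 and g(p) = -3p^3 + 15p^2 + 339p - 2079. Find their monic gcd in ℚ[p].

p^3 - 5p^2 - 113p + 693

Apply the Euclidean algorithm:
  p^5 - 134p^3 + 108p^2 + 3013p + 2772 = (-(1/3)p^2 - (5/3)p - 4/3)(-3p^3 + 15p^2 + 339p - 2079) + (0)
Last nonzero remainder: -3p^3 + 15p^2 + 339p - 2079. Dividing through by -3 gives the monic gcd p^3 - 5p^2 - 113p + 693.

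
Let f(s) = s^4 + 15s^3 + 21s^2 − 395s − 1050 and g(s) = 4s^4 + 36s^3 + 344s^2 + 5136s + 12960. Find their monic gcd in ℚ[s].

s^2 + 13s + 30

By polynomial division,
  s^4 + 15s^3 + 21s^2 − 395s − 1050 = (1/4)(4s^4 + 36s^3 + 344s^2 + 5136s + 12960) + (6s^3 − 65s^2 − 1679s − 4290)
  4s^4 + 36s^3 + 344s^2 + 5136s + 12960 = ((2/3)s + 119/9)(6s^3 − 65s^2 − 1679s − 4290) + ((20905/9)s^2 + (271765/9)s + 209050/3)
  6s^3 − 65s^2 − 1679s − 4290 = ((54/20905)s − 1287/20905)((20905/9)s^2 + (271765/9)s + 209050/3) + (0)
Last nonzero remainder: (20905/9)s^2 + (271765/9)s + 209050/3. Dividing through by 20905/9 gives the monic gcd s^2 + 13s + 30.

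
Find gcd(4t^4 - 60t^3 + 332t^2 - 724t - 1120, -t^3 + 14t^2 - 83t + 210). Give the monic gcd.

t^2 - 8t + 35

Repeated division with remainder:
  4t^4 - 60t^3 + 332t^2 - 724t - 1120 = (-4t + 4)(-t^3 + 14t^2 - 83t + 210) + (-56t^2 + 448t - 1960)
  -t^3 + 14t^2 - 83t + 210 = ((1/56)t - 3/28)(-56t^2 + 448t - 1960) + (0)
Last nonzero remainder: -56t^2 + 448t - 1960. Dividing through by -56 gives the monic gcd t^2 - 8t + 35.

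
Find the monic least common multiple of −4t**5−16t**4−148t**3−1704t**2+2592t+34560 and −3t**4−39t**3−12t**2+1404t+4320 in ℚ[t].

Apply the Euclidean algorithm:
  −4t**5−16t**4−148t**3−1704t**2+2592t+34560 = ((4/3)t−12)(−3t**4−39t**3−12t**2+1404t+4320) + (−600t**3−3720t**2+13680t+86400)
  −3t**4−39t**3−12t**2+1404t+4320 = ((1/200)t+17/500)(−600t**3−3720t**2+13680t+86400) + ((1152/25)t**2+(12672/25)t+6912/5)
  −600t**3−3720t**2+13680t+86400 = (−(625/48)t+125/2)((1152/25)t**2+(12672/25)t+6912/5) + (0)
Last nonzero remainder: (1152/25)t**2+(12672/25)t+6912/5. Dividing through by 1152/25 gives the monic gcd t**2+11t+30.
Then lcm(f, g) = f·g / gcd(f, g); expanding and making the result monic gives the answer.

t**7+6t**6−3t**5+308t**4−1572t**3−30384t**2+13824t+414720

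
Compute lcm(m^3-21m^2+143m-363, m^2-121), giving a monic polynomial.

Euclidean algorithm in ℚ[m]:
  m^3-21m^2+143m-363 = (m-21)(m^2-121) + (264m-2904)
  m^2-121 = ((1/264)m+1/24)(264m-2904) + (0)
Last nonzero remainder: 264m-2904. Dividing through by 264 gives the monic gcd m-11.
Then lcm(f, g) = f·g / gcd(f, g); expanding and making the result monic gives the answer.

m^4-10m^3-88m^2+1210m-3993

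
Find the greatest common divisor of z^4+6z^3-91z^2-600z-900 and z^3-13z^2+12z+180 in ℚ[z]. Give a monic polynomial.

z^2-7z-30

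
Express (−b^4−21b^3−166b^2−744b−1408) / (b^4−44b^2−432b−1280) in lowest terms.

By polynomial division,
  −b^4−21b^3−166b^2−744b−1408 = (−1)(b^4−44b^2−432b−1280) + (−21b^3−210b^2−1176b−2688)
  b^4−44b^2−432b−1280 = (−(1/21)b+10/21)(−21b^3−210b^2−1176b−2688) + (0)
Last nonzero remainder: −21b^3−210b^2−1176b−2688. Dividing through by −21 gives the monic gcd b^3+10b^2+56b+128.
Cancel b^3+10b^2+56b+128 from numerator and denominator to get the reduced form.

(−b−11)/(b−10)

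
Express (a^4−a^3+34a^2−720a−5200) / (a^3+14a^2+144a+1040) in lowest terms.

(a^2−5a−50)/(a+10)

By polynomial division,
  a^4−a^3+34a^2−720a−5200 = (a−15)(a^3+14a^2+144a+1040) + (100a^2+400a+10400)
  a^3+14a^2+144a+1040 = ((1/100)a+1/10)(100a^2+400a+10400) + (0)
Last nonzero remainder: 100a^2+400a+10400. Dividing through by 100 gives the monic gcd a^2+4a+104.
Cancel a^2+4a+104 from numerator and denominator to get the reduced form.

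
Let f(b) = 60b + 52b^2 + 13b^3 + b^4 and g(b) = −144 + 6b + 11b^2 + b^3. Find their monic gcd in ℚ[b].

By polynomial division,
  b^4 + 13b^3 + 52b^2 + 60b = (b + 2)(b^3 + 11b^2 + 6b − 144) + (24b^2 + 192b + 288)
  b^3 + 11b^2 + 6b − 144 = ((1/24)b + 1/8)(24b^2 + 192b + 288) + (−30b − 180)
  24b^2 + 192b + 288 = (−(4/5)b − 8/5)(−30b − 180) + (0)
Last nonzero remainder: −30b − 180. Dividing through by −30 gives the monic gcd b + 6.

6 + b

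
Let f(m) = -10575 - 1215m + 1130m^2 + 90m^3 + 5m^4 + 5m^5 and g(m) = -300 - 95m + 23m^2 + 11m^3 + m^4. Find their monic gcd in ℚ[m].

Repeated division with remainder:
  5m^5 + 5m^4 + 90m^3 + 1130m^2 - 1215m - 10575 = (5m - 50)(m^4 + 11m^3 + 23m^2 - 95m - 300) + (525m^3 + 2755m^2 - 4465m - 25575)
  m^4 + 11m^3 + 23m^2 - 95m - 300 = ((1/525)m + 604/55125)(525m^3 + 2755m^2 - 4465m - 25575) + ((14536/11025)m^2 + (29072/11025)m - 14536/735)
  525m^3 + 2755m^2 - 4465m - 25575 = ((5788125/14536)m + 18797625/14536)((14536/11025)m^2 + (29072/11025)m - 14536/735) + (0)
Last nonzero remainder: (14536/11025)m^2 + (29072/11025)m - 14536/735. Dividing through by 14536/11025 gives the monic gcd m^2 + 2m - 15.

-15 + 2m + m^2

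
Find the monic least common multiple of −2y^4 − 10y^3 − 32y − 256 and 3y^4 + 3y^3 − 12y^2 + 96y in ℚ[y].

Apply the Euclidean algorithm:
  −2y^4 − 10y^3 − 32y − 256 = (−2/3)(3y^4 + 3y^3 − 12y^2 + 96y) + (−8y^3 − 8y^2 + 32y − 256)
  3y^4 + 3y^3 − 12y^2 + 96y = (−(3/8)y)(−8y^3 − 8y^2 + 32y − 256) + (0)
Last nonzero remainder: −8y^3 − 8y^2 + 32y − 256. Dividing through by −8 gives the monic gcd y^3 + y^2 − 4y + 32.
Then lcm(f, g) = f·g / gcd(f, g); expanding and making the result monic gives the answer.

y^5 + 5y^4 + 16y^2 + 128y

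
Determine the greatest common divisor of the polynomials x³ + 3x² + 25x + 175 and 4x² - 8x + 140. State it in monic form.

x² - 2x + 35

Apply the Euclidean algorithm:
  x³ + 3x² + 25x + 175 = ((1/4)x + 5/4)(4x² - 8x + 140) + (0)
Last nonzero remainder: 4x² - 8x + 140. Dividing through by 4 gives the monic gcd x² - 2x + 35.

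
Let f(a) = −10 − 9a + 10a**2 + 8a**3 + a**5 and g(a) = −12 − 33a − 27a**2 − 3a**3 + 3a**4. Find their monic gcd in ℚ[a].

1 + 2a + a**2

Euclidean algorithm in ℚ[a]:
  a**5 + 8a**3 + 10a**2 − 9a − 10 = ((1/3)a + 1/3)(3a**4 − 3a**3 − 27a**2 − 33a − 12) + (18a**3 + 30a**2 + 6a − 6)
  3a**4 − 3a**3 − 27a**2 − 33a − 12 = ((1/6)a − 4/9)(18a**3 + 30a**2 + 6a − 6) + (−(44/3)a**2 − (88/3)a − 44/3)
  18a**3 + 30a**2 + 6a − 6 = (−(27/22)a + 9/22)(−(44/3)a**2 − (88/3)a − 44/3) + (0)
Last nonzero remainder: −(44/3)a**2 − (88/3)a − 44/3. Dividing through by −44/3 gives the monic gcd a**2 + 2a + 1.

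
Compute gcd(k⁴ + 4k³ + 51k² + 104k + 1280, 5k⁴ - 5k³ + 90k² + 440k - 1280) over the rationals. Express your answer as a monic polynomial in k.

k² - 3k + 32

By polynomial division,
  k⁴ + 4k³ + 51k² + 104k + 1280 = (1/5)(5k⁴ - 5k³ + 90k² + 440k - 1280) + (5k³ + 33k² + 16k + 1536)
  5k⁴ - 5k³ + 90k² + 440k - 1280 = (k - 38/5)(5k³ + 33k² + 16k + 1536) + ((1624/5)k² - (4872/5)k + 51968/5)
  5k³ + 33k² + 16k + 1536 = ((25/1624)k + 30/203)((1624/5)k² - (4872/5)k + 51968/5) + (0)
Last nonzero remainder: (1624/5)k² - (4872/5)k + 51968/5. Dividing through by 1624/5 gives the monic gcd k² - 3k + 32.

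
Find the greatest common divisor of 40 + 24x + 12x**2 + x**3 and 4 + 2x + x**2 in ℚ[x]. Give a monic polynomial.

4 + 2x + x**2

Apply the Euclidean algorithm:
  x**3 + 12x**2 + 24x + 40 = (x + 10)(x**2 + 2x + 4) + (0)
The last nonzero remainder x**2 + 2x + 4 is already monic.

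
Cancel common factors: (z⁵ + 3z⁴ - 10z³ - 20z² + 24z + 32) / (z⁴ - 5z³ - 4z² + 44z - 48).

Repeated division with remainder:
  z⁵ + 3z⁴ - 10z³ - 20z² + 24z + 32 = (z + 8)(z⁴ - 5z³ - 4z² + 44z - 48) + (34z³ - 32z² - 280z + 416)
  z⁴ - 5z³ - 4z² + 44z - 48 = ((1/34)z - 69/578)(34z³ - 32z² - 280z + 416) + ((120/289)z² - (480/289)z + 480/289)
  34z³ - 32z² - 280z + 416 = ((4913/60)z + 3757/15)((120/289)z² - (480/289)z + 480/289) + (0)
Last nonzero remainder: (120/289)z² - (480/289)z + 480/289. Dividing through by 120/289 gives the monic gcd z² - 4z + 4.
Cancel z² - 4z + 4 from numerator and denominator to get the reduced form.

(z³ + 7z² + 14z + 8)/(z² - z - 12)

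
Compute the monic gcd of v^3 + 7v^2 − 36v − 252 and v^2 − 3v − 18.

Repeated division with remainder:
  v^3 + 7v^2 − 36v − 252 = (v + 10)(v^2 − 3v − 18) + (12v − 72)
  v^2 − 3v − 18 = ((1/12)v + 1/4)(12v − 72) + (0)
Last nonzero remainder: 12v − 72. Dividing through by 12 gives the monic gcd v − 6.

v − 6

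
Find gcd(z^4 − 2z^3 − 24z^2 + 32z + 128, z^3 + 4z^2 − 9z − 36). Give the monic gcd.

z + 4

Repeated division with remainder:
  z^4 − 2z^3 − 24z^2 + 32z + 128 = (z − 6)(z^3 + 4z^2 − 9z − 36) + (9z^2 + 14z − 88)
  z^3 + 4z^2 − 9z − 36 = ((1/9)z + 22/81)(9z^2 + 14z − 88) + (−(245/81)z − 980/81)
  9z^2 + 14z − 88 = (−(729/245)z + 1782/245)(−(245/81)z − 980/81) + (0)
Last nonzero remainder: −(245/81)z − 980/81. Dividing through by −245/81 gives the monic gcd z + 4.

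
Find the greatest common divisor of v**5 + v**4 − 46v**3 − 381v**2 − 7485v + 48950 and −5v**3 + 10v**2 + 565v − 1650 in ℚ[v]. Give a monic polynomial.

By polynomial division,
  v**5 + v**4 − 46v**3 − 381v**2 − 7485v + 48950 = (−(1/5)v**2 − (3/5)v − 73/5)(−5v**3 + 10v**2 + 565v − 1650) + (−226v**2 − 226v + 24860)
  −5v**3 + 10v**2 + 565v − 1650 = ((5/226)v − 15/226)(−226v**2 − 226v + 24860) + (0)
Last nonzero remainder: −226v**2 − 226v + 24860. Dividing through by −226 gives the monic gcd v**2 + v − 110.

v**2 + v − 110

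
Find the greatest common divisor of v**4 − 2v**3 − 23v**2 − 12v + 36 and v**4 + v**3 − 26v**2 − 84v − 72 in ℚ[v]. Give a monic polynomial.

Apply the Euclidean algorithm:
  v**4 − 2v**3 − 23v**2 − 12v + 36 = (v**4 + v**3 − 26v**2 − 84v − 72) + (−3v**3 + 3v**2 + 72v + 108)
  v**4 + v**3 − 26v**2 − 84v − 72 = (−(1/3)v − 2/3)(−3v**3 + 3v**2 + 72v + 108) + (0)
Last nonzero remainder: −3v**3 + 3v**2 + 72v + 108. Dividing through by −3 gives the monic gcd v**3 − v**2 − 24v − 36.

v**3 − v**2 − 24v − 36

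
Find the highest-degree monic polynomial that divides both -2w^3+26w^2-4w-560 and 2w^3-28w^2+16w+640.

Apply the Euclidean algorithm:
  -2w^3+26w^2-4w-560 = (-1)(2w^3-28w^2+16w+640) + (-2w^2+12w+80)
  2w^3-28w^2+16w+640 = (-w+8)(-2w^2+12w+80) + (0)
Last nonzero remainder: -2w^2+12w+80. Dividing through by -2 gives the monic gcd w^2-6w-40.

w^2-6w-40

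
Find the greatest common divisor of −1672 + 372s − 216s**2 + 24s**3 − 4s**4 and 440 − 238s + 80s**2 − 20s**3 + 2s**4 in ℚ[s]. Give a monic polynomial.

Euclidean algorithm in ℚ[s]:
  −4s**4 + 24s**3 − 216s**2 + 372s − 1672 = (−2)(2s**4 − 20s**3 + 80s**2 − 238s + 440) + (−16s**3 − 56s**2 − 104s − 792)
  2s**4 − 20s**3 + 80s**2 − 238s + 440 = (−(1/8)s + 27/16)(−16s**3 − 56s**2 − 104s − 792) + ((323/2)s**2 − (323/2)s + 3553/2)
  −16s**3 − 56s**2 − 104s − 792 = (−(32/323)s − 144/323)((323/2)s**2 − (323/2)s + 3553/2) + (0)
Last nonzero remainder: (323/2)s**2 − (323/2)s + 3553/2. Dividing through by 323/2 gives the monic gcd s**2 − s + 11.

11 − s + s**2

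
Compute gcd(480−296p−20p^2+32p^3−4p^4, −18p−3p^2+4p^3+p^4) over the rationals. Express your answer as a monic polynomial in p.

−6+p+p^2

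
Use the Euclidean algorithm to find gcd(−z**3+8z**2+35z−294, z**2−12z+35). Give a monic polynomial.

Repeated division with remainder:
  −z**3+8z**2+35z−294 = (−z−4)(z**2−12z+35) + (22z−154)
  z**2−12z+35 = ((1/22)z−5/22)(22z−154) + (0)
Last nonzero remainder: 22z−154. Dividing through by 22 gives the monic gcd z−7.

z−7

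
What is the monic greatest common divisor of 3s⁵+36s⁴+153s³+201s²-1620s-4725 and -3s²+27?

Apply the Euclidean algorithm:
  3s⁵+36s⁴+153s³+201s²-1620s-4725 = (-s³-12s²-60s-175)(-3s²+27) + (0)
Last nonzero remainder: -3s²+27. Dividing through by -3 gives the monic gcd s²-9.

s²-9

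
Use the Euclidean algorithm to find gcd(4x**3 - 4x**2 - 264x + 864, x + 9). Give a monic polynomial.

Euclidean algorithm in ℚ[x]:
  4x**3 - 4x**2 - 264x + 864 = (4x**2 - 40x + 96)(x + 9) + (0)
The last nonzero remainder x + 9 is already monic.

x + 9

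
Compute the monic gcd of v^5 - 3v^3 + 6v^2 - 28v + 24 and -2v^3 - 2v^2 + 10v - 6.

v^2 + 2v - 3

By polynomial division,
  v^5 - 3v^3 + 6v^2 - 28v + 24 = (-(1/2)v^2 + (1/2)v - 3/2)(-2v^3 - 2v^2 + 10v - 6) + (-5v^2 - 10v + 15)
  -2v^3 - 2v^2 + 10v - 6 = ((2/5)v - 2/5)(-5v^2 - 10v + 15) + (0)
Last nonzero remainder: -5v^2 - 10v + 15. Dividing through by -5 gives the monic gcd v^2 + 2v - 3.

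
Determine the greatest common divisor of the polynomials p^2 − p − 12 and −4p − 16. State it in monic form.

1

Apply the Euclidean algorithm:
  p^2 − p − 12 = (−(1/4)p + 5/4)(−4p − 16) + (8)
  −4p − 16 = (−(1/2)p − 2)(8) + (0)
The last nonzero remainder is the constant 8, so the polynomials are coprime and gcd = 1.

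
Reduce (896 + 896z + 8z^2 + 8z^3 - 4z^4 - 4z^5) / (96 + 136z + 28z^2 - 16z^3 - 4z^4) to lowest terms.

(-56 + 14z - 4z^2 + z^3)/(-6 - z + z^2)

Repeated division with remainder:
  -4z^5 - 4z^4 + 8z^3 + 8z^2 + 896z + 896 = (z - 3)(-4z^4 - 16z^3 + 28z^2 + 136z + 96) + (-68z^3 - 44z^2 + 1208z + 1184)
  -4z^4 - 16z^3 + 28z^2 + 136z + 96 = ((1/17)z + 57/289)(-68z^3 - 44z^2 + 1208z + 1184) + (-(9936/289)z^2 - (49680/289)z - 39744/289)
  -68z^3 - 44z^2 + 1208z + 1184 = ((4913/2484)z - 10693/1242)(-(9936/289)z^2 - (49680/289)z - 39744/289) + (0)
Last nonzero remainder: -(9936/289)z^2 - (49680/289)z - 39744/289. Dividing through by -9936/289 gives the monic gcd z^2 + 5z + 4.
Cancel z^2 + 5z + 4 from numerator and denominator to get the reduced form.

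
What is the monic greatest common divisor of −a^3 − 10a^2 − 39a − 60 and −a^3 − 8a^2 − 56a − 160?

Euclidean algorithm in ℚ[a]:
  −a^3 − 10a^2 − 39a − 60 = (−a^3 − 8a^2 − 56a − 160) + (−2a^2 + 17a + 100)
  −a^3 − 8a^2 − 56a − 160 = ((1/2)a + 33/4)(−2a^2 + 17a + 100) + (−(985/4)a − 985)
  −2a^2 + 17a + 100 = ((8/985)a − 20/197)(−(985/4)a − 985) + (0)
Last nonzero remainder: −(985/4)a − 985. Dividing through by −985/4 gives the monic gcd a + 4.

a + 4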